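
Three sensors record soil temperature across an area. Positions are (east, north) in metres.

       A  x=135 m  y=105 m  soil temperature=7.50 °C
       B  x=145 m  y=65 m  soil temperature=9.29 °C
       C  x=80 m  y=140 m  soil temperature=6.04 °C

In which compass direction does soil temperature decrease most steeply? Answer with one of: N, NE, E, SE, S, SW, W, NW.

Differences from A: to B (Δx, Δy, Δh) = (10, -40, +1.79); to C = (-55, 35, -1.46).
Solve a·Δx + b·Δy = ΔT: det = 10·35 − (-55)·(-40) = -1850.
∂T/∂x = [(+1.79)·35 − (-1.46)·(-40)] / -1850 = -0.002297
∂T/∂y = [10·(-1.46) − (-55)·(+1.79)] / -1850 = -0.04532
Steepest decrease is along −∇f = (+0.002297 E, +0.04532 N) → north.

N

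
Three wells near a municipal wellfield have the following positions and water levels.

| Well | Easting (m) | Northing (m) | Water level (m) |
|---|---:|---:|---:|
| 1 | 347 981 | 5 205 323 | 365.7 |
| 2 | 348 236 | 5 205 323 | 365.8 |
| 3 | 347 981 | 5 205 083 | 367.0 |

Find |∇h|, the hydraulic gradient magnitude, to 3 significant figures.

0.00543

∂h/∂x = (365.8 − 365.7) / (348236 − 347981) = +0.0003922
∂h/∂y = (367.0 − 365.7) / (5205083 − 5205323) = -0.005417
|∇h| = √(0.0003922² + -0.005417²) = 0.005431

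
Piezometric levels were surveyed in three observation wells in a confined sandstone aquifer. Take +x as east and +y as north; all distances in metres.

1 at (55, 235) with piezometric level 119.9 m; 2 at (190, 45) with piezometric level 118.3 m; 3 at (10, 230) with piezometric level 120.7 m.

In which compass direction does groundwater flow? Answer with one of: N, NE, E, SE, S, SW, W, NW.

E

With h = a·x + b·y + c and 1 as origin, the differences give:
  135·a + (-190)·b = -1.6
  (-45)·a + (-5)·b = +0.8
Eliminate b (×(-5) and ×(-190), subtract): -9225·a = 160.00 → a = ∂h/∂x = -0.01734
Back-substitute: b = ∂h/∂y = -0.003902.
Flow = −∇h = (+0.01734 east, +0.003902 north), which points east.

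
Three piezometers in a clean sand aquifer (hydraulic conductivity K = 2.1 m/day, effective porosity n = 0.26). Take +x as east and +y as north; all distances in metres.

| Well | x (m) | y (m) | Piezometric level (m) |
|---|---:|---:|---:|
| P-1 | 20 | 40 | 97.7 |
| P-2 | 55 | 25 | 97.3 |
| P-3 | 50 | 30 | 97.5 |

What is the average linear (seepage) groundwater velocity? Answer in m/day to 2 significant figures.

0.41 m/day

Differences from P-1: to P-2 (Δx, Δy, Δh) = (35, -15, -0.4); to P-3 = (30, -10, -0.2).
Solve a·Δx + b·Δy = Δh: det = 35·(-10) − 30·(-15) = 100.
∂h/∂x = [(-0.4)·(-10) − (-0.2)·(-15)] / 100 = +0.01000
∂h/∂y = [35·(-0.2) − 30·(-0.4)] / 100 = +0.05000
|∇h| = √(0.01000² + 0.05000²) = 0.05099
Seepage velocity v = K·i/n = 2.1 × 0.05099 / 0.26 = 0.4118 m/day.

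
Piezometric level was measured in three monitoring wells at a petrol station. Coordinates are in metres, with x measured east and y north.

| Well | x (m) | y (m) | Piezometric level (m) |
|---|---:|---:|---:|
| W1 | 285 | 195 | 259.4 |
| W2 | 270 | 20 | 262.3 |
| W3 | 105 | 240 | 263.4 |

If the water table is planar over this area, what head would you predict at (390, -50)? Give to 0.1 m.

260.2 m

Three-point gradient (reference W1): Δ to W2 = (-15, -175, +2.9), Δ to W3 = (-180, 45, +4.0).
∂h/∂x = -0.02581, ∂h/∂y = -0.01436 (det = -32175).
h(390, -50) = 259.4 + (-0.02581)·(105) + (-0.01436)·(-245) = 259.4 -2.710 +3.518 = 260.208 m.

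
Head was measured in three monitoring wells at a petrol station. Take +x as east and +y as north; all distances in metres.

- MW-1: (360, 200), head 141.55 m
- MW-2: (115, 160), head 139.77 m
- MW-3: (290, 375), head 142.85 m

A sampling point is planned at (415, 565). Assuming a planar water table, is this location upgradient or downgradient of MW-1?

upgradient

Taking MW-1 as reference: MW-2−MW-1 = (-245, -40, -1.78); MW-3−MW-1 = (-70, 175, +1.30).
Solve a·Δx + b·Δy = Δh: det = (-245)·175 − (-70)·(-40) = -45675.
∂h/∂x = [(-1.78)·175 − (+1.30)·(-40)] / -45675 = +0.005681
∂h/∂y = [(-245)·(+1.30) − (-70)·(-1.78)] / -45675 = +0.009701
Head at (415, 565) = 141.55 + (+0.005681)·(55) + (+0.009701)·(365) = 145.40 m.
That is higher than the 141.55 m at MW-1, so the point is upgradient.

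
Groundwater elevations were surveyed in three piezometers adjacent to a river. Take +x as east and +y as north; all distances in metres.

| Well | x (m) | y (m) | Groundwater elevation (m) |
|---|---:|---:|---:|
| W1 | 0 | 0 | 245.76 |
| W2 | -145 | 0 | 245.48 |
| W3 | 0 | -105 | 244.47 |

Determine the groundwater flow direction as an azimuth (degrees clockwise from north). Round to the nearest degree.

∂h/∂x = (245.48 − 245.76) / (-145 − 0) = +0.001931
∂h/∂y = (244.47 − 245.76) / (-105 − 0) = +0.01229
Flow direction (−∇h) has components (-0.001931 E, -0.01229 N).
Azimuth = atan2(E, N) = atan2(-0.001931, -0.01229) = 188.9° ≈ 189°.

189°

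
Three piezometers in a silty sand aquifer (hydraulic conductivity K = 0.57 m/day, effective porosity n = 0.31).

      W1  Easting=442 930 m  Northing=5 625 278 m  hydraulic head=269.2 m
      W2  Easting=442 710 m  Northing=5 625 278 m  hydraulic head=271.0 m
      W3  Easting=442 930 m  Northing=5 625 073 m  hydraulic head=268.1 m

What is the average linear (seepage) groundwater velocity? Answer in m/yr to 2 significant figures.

6.6 m/yr

∂h/∂x = (271.0 − 269.2) / (442710 − 442930) = -0.008182
∂h/∂y = (268.1 − 269.2) / (5625073 − 5625278) = +0.005366
|∇h| = √(-0.008182² + 0.005366²) = 0.009785
Seepage velocity v = K·i/n = 0.57 × 0.009785 / 0.31 = 0.01799 m/day = 6.571 m/yr.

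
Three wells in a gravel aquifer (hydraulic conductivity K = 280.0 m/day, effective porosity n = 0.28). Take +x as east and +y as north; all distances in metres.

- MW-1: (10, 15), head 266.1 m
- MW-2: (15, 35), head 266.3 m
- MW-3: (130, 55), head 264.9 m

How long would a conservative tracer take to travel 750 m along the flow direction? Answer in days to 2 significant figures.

Taking MW-1 as reference: MW-2−MW-1 = (5, 20, +0.2); MW-3−MW-1 = (120, 40, -1.2).
Solve a·Δx + b·Δy = Δh: det = 5·40 − 120·20 = -2200.
∂h/∂x = [(+0.2)·40 − (-1.2)·20] / -2200 = -0.01455
∂h/∂y = [5·(-1.2) − 120·(+0.2)] / -2200 = +0.01364
|∇h| = √(-0.01455² + 0.01364²) = 0.01994
Seepage velocity v = K·i/n = 280.0 × 0.01994 / 0.28 = 19.94 m/day.
t = 750 / 19.94 = 37.61 days.

38 days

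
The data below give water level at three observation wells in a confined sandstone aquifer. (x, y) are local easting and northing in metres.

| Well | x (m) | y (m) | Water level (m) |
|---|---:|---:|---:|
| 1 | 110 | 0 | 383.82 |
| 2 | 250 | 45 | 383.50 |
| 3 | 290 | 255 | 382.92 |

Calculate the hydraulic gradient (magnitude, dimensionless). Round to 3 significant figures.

0.00289

Three-point gradient (reference 1): Δ to 2 = (140, 45, -0.32), Δ to 3 = (180, 255, -0.90).
∂h/∂x = -0.001489, ∂h/∂y = -0.002478 (det = 27600).
|∇h| = √(-0.001489² + -0.002478²) = 0.002891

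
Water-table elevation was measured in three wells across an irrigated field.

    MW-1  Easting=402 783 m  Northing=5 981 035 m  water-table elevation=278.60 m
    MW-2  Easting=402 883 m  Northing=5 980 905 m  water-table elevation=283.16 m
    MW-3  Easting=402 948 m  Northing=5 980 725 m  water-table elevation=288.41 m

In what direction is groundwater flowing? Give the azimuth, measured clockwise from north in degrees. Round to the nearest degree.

329°

Taking MW-1 as reference: MW-2−MW-1 = (100, -130, +4.56); MW-3−MW-1 = (165, -310, +9.81).
Determinant of the coordinate differences = 100·(-310) − 165·(-130) = -9550.
∂h/∂x = [(+4.56)·(-310) − (+9.81)·(-130)] / -9550 = +0.01448
∂h/∂y = [100·(+9.81) − 165·(+4.56)] / -9550 = -0.02394
Flow direction (−∇h) has components (-0.01448 E, +0.02394 N).
Azimuth = atan2(E, N) = atan2(-0.01448, +0.02394) = 328.8° ≈ 329°.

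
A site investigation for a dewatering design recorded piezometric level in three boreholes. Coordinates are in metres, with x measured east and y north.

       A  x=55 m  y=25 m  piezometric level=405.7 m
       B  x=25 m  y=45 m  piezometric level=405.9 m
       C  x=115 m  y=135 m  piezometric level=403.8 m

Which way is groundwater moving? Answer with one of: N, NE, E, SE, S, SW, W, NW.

With h = a·x + b·y + c and A as origin, the differences give:
  (-30)·a + 20·b = +0.2
  60·a + 110·b = -1.9
Eliminate b (×110 and ×20, subtract): -4500·a = 60.00 → a = ∂h/∂x = -0.01333
Back-substitute: b = ∂h/∂y = -0.01000.
Flow = −∇h = (+0.01333 east, +0.01000 north), which points northeast.

NE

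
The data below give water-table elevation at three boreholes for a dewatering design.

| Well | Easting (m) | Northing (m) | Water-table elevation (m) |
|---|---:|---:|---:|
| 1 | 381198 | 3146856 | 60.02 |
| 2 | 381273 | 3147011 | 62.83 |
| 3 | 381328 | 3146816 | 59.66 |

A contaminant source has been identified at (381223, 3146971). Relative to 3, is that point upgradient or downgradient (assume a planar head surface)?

upgradient

With h = a·x + b·y + c and 1 as origin, the differences give:
  75·a + 155·b = +2.81
  130·a + (-40)·b = -0.36
Eliminate b (×(-40) and ×155, subtract): -23150·a = -56.600 → a = ∂h/∂x = +0.002445
Back-substitute: b = ∂h/∂y = +0.01695.
Head at (381223, 3146971) = 60.02 + (+0.002445)·(25) + (+0.01695)·(115) = 62.03 m.
That is higher than the 59.66 m at 3, so the point is upgradient.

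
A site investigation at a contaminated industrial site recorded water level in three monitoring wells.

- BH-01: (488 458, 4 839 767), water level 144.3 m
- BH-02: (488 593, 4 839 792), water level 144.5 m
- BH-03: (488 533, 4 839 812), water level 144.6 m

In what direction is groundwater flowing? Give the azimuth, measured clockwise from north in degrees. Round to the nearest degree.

With h = a·x + b·y + c and BH-01 as origin, the differences give:
  135·a + 25·b = +0.2
  75·a + 45·b = +0.3
Eliminate b (×45 and ×25, subtract): 4200·a = 1.50 → a = ∂h/∂x = +0.0003571
Back-substitute: b = ∂h/∂y = +0.006071.
Flow direction (−∇h) has components (-0.0003571 E, -0.006071 N).
Azimuth = atan2(E, N) = atan2(-0.0003571, -0.006071) = 183.4° ≈ 183°.

183°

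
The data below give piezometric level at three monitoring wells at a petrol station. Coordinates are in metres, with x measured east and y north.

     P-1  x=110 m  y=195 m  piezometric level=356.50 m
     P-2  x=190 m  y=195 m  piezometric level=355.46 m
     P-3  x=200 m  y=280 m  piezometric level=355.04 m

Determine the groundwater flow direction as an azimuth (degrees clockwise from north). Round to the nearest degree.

075°

Differences from P-1: to P-2 (Δx, Δy, Δh) = (80, 0, -1.04); to P-3 = (90, 85, -1.46).
Determinant of the coordinate differences = 80·85 − 90·0 = 6800.
∂h/∂x = [(-1.04)·85 − (-1.46)·0] / 6800 = -0.01300
∂h/∂y = [80·(-1.46) − 90·(-1.04)] / 6800 = -0.003412
Flow direction (−∇h) has components (+0.01300 E, +0.003412 N).
Azimuth = atan2(E, N) = atan2(+0.01300, +0.003412) = 75.3° ≈ 075°.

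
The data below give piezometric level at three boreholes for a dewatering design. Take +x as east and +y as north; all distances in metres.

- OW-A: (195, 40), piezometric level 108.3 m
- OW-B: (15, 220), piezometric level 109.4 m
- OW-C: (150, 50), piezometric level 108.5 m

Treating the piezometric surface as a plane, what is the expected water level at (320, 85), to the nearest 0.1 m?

107.9 m

With h = a·x + b·y + c and OW-A as origin, the differences give:
  (-180)·a + 180·b = +1.1
  (-45)·a + 10·b = +0.2
Eliminate b (×10 and ×180, subtract): 6300·a = -25.00 → a = ∂h/∂x = -0.003968
Back-substitute: b = ∂h/∂y = +0.002143.
h(320, 85) = 108.3 + (-0.003968)·(125) + (+0.002143)·(45) = 108.3 -0.496 +0.096 = 107.900 m.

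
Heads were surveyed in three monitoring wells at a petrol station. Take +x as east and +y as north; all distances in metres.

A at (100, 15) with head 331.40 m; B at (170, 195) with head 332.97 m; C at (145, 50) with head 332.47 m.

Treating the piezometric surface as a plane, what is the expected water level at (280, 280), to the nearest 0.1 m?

335.6 m

With h = a·x + b·y + c and A as origin, the differences give:
  70·a + 180·b = +1.57
  45·a + 35·b = +1.07
Eliminate b (×35 and ×180, subtract): -5650·a = -137.650 → a = ∂h/∂x = +0.02436
Back-substitute: b = ∂h/∂y = -0.0007522.
h(280, 280) = 331.40 + (+0.02436)·(180) + (-0.0007522)·(265) = 331.40 +4.385 -0.199 = 335.586 m.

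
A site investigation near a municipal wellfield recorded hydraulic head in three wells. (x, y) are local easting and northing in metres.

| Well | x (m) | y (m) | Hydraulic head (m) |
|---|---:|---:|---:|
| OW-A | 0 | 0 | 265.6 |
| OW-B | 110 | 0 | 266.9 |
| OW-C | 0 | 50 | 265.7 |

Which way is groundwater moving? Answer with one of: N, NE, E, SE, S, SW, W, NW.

W

∂h/∂x = (266.9 − 265.6) / (110 − 0) = +0.01182
∂h/∂y = (265.7 − 265.6) / (50 − 0) = +0.002000
Flow = −∇h = (-0.01182 east, -0.002000 north), which points west.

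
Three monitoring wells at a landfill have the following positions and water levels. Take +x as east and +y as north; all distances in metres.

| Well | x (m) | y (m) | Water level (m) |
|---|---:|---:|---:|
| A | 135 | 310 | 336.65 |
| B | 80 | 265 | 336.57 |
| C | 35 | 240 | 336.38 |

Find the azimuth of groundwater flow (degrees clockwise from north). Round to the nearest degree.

Taking A as reference: B−A = (-55, -45, -0.08); C−A = (-100, -70, -0.27).
Solve a·Δx + b·Δy = Δh: det = (-55)·(-70) − (-100)·(-45) = -650.
∂h/∂x = [(-0.08)·(-70) − (-0.27)·(-45)] / -650 = +0.01008
∂h/∂y = [(-55)·(-0.27) − (-100)·(-0.08)] / -650 = -0.01054
Flow direction (−∇h) has components (-0.01008 E, +0.01054 N).
Azimuth = atan2(E, N) = atan2(-0.01008, +0.01054) = 316.3° ≈ 316°.

316°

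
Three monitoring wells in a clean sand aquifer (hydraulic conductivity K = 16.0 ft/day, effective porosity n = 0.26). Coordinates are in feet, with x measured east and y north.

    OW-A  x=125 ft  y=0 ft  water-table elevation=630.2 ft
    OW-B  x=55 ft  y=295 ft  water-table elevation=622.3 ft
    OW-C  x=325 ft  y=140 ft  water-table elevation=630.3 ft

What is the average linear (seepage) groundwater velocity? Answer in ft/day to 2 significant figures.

With h = a·x + b·y + c and OW-A as origin, the differences give:
  (-70)·a + 295·b = -7.9
  200·a + 140·b = +0.1
Eliminate b (×140 and ×295, subtract): -68800·a = -1135.50 → a = ∂h/∂x = +0.01650
Back-substitute: b = ∂h/∂y = -0.02286.
|∇h| = √(0.01650² + -0.02286²) = 0.02819
Seepage velocity v = K·i/n = 16.0 × 0.02819 / 0.26 = 1.735 ft/day.

1.7 ft/day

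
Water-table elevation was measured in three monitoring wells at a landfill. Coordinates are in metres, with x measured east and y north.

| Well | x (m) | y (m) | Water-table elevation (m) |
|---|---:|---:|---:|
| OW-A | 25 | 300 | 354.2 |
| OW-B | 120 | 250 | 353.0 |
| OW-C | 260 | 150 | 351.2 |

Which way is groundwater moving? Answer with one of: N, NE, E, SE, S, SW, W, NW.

Differences from OW-A: to OW-B (Δx, Δy, Δh) = (95, -50, -1.2); to OW-C = (235, -150, -3.0).
Solve a·Δx + b·Δy = Δh: det = 95·(-150) − 235·(-50) = -2500.
∂h/∂x = [(-1.2)·(-150) − (-3.0)·(-50)] / -2500 = -0.01200
∂h/∂y = [95·(-3.0) − 235·(-1.2)] / -2500 = +0.001200
Flow = −∇h = (+0.01200 east, -0.001200 north), which points east.

E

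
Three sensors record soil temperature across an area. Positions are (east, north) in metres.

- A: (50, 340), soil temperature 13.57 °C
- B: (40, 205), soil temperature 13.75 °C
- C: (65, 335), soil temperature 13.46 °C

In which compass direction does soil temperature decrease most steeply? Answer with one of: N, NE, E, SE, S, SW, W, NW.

E

With T = a·x + b·y + c and A as origin, the differences give:
  (-10)·a + (-135)·b = +0.18
  15·a + (-5)·b = -0.11
Eliminate b (×(-5) and ×(-135), subtract): 2075·a = -15.750 → a = ∂T/∂x = -0.007590
Back-substitute: b = ∂T/∂y = -0.0007711.
Steepest decrease is along −∇f = (+0.007590 E, +0.0007711 N) → east.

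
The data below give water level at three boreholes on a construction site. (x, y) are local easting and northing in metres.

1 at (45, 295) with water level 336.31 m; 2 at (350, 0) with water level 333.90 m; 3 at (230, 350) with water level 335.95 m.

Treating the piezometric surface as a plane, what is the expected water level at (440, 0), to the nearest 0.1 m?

333.6 m

Taking 1 as reference: 2−1 = (305, -295, -2.41); 3−1 = (185, 55, -0.36).
Solve a·Δx + b·Δy = Δh: det = 305·55 − 185·(-295) = 71350.
∂h/∂x = [(-2.41)·55 − (-0.36)·(-295)] / 71350 = -0.003346
∂h/∂y = [305·(-0.36) − 185·(-2.41)] / 71350 = +0.004710
h(440, 0) = 336.31 + (-0.003346)·(395) + (+0.004710)·(-295) = 336.31 -1.322 -1.389 = 333.599 m.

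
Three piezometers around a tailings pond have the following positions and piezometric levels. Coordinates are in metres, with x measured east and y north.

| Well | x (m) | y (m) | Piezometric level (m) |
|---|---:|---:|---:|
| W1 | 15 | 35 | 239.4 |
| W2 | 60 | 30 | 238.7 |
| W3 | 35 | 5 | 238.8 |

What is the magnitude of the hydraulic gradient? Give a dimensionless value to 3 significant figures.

0.0178

Differences from W1: to W2 (Δx, Δy, Δh) = (45, -5, -0.7); to W3 = (20, -30, -0.6).
Solve a·Δx + b·Δy = Δh: det = 45·(-30) − 20·(-5) = -1250.
∂h/∂x = [(-0.7)·(-30) − (-0.6)·(-5)] / -1250 = -0.01440
∂h/∂y = [45·(-0.6) − 20·(-0.7)] / -1250 = +0.01040
|∇h| = √(-0.01440² + 0.01040²) = 0.01776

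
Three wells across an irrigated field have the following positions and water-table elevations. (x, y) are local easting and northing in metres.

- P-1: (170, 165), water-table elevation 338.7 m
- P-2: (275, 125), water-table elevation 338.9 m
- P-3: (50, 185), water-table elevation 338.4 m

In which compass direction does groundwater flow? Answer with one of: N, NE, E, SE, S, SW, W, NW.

Differences from P-1: to P-2 (Δx, Δy, Δh) = (105, -40, +0.2); to P-3 = (-120, 20, -0.3).
Determinant of the coordinate differences = 105·20 − (-120)·(-40) = -2700.
∂h/∂x = [(+0.2)·20 − (-0.3)·(-40)] / -2700 = +0.002963
∂h/∂y = [105·(-0.3) − (-120)·(+0.2)] / -2700 = +0.002778
Flow = −∇h = (-0.002963 east, -0.002778 north), which points southwest.

SW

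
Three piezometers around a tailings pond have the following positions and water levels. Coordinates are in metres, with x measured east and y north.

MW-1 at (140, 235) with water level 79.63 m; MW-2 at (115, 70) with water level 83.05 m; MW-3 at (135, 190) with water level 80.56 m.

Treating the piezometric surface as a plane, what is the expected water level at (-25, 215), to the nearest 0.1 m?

80.3 m

Taking MW-1 as reference: MW-2−MW-1 = (-25, -165, +3.42); MW-3−MW-1 = (-5, -45, +0.93).
Determinant of the coordinate differences = (-25)·(-45) − (-5)·(-165) = 300.
∂h/∂x = [(+3.42)·(-45) − (+0.93)·(-165)] / 300 = -0.001500
∂h/∂y = [(-25)·(+0.93) − (-5)·(+3.42)] / 300 = -0.02050
h(-25, 215) = 79.63 + (-0.001500)·(-165) + (-0.02050)·(-20) = 79.63 +0.247 +0.410 = 80.287 m.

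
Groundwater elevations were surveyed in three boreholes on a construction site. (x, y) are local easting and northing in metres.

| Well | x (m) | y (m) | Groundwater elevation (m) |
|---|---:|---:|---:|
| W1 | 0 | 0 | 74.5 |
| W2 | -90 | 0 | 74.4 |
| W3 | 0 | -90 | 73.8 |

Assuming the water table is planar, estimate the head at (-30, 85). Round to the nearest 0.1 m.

∂h/∂x = (74.4 − 74.5) / (-90 − 0) = +0.001111
∂h/∂y = (73.8 − 74.5) / (-90 − 0) = +0.007778
h(-30, 85) = 74.5 + (+0.001111)·(-30) + (+0.007778)·(85) = 74.5 -0.033 +0.661 = 75.128 m.

75.1 m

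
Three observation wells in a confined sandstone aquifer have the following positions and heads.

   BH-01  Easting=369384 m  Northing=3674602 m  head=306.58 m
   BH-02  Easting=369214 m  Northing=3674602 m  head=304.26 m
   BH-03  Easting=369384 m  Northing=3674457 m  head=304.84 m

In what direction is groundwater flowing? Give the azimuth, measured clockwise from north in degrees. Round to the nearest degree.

229°

∂h/∂x = (304.26 − 306.58) / (369214 − 369384) = +0.01365
∂h/∂y = (304.84 − 306.58) / (3674457 − 3674602) = +0.01200
Flow direction (−∇h) has components (-0.01365 E, -0.01200 N).
Azimuth = atan2(E, N) = atan2(-0.01365, -0.01200) = 228.7° ≈ 229°.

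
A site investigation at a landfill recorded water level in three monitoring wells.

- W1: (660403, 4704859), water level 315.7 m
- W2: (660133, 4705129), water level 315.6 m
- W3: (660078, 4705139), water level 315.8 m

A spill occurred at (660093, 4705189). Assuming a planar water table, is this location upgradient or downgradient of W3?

With h = a·x + b·y + c and W1 as origin, the differences give:
  (-270)·a + 270·b = -0.1
  (-325)·a + 280·b = +0.1
Eliminate b (×280 and ×270, subtract): 12150·a = -55.00 → a = ∂h/∂x = -0.004527
Back-substitute: b = ∂h/∂y = -0.004897.
Head at (660093, 4705189) = 315.7 + (-0.004527)·(-310) + (-0.004897)·(330) = 315.49 m.
That is lower than the 315.8 m at W3, so the point is downgradient.

downgradient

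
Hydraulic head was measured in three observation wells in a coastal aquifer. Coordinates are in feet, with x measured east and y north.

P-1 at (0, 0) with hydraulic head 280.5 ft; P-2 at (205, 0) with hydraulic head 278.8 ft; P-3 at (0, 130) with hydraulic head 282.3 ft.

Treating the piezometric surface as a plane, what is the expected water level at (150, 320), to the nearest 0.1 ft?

283.7 ft

∂h/∂x = (278.8 − 280.5) / (205 − 0) = -0.008293
∂h/∂y = (282.3 − 280.5) / (130 − 0) = +0.01385
h(150, 320) = 280.5 + (-0.008293)·(150) + (+0.01385)·(320) = 280.5 -1.244 +4.431 = 283.687 ft.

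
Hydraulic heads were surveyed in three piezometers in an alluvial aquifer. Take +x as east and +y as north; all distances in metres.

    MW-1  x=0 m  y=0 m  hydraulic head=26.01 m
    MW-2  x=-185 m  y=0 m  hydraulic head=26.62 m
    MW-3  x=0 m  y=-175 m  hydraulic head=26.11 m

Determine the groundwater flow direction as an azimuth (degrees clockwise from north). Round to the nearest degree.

080°

∂h/∂x = (26.62 − 26.01) / (-185 − 0) = -0.003297
∂h/∂y = (26.11 − 26.01) / (-175 − 0) = -0.0005714
Flow direction (−∇h) has components (+0.003297 E, +0.0005714 N).
Azimuth = atan2(E, N) = atan2(+0.003297, +0.0005714) = 80.2° ≈ 080°.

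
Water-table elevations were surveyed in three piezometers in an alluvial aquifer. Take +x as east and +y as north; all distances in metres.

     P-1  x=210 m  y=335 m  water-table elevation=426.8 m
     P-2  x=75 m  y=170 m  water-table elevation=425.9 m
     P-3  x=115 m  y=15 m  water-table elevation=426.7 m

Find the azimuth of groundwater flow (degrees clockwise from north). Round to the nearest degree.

Taking P-1 as reference: P-2−P-1 = (-135, -165, -0.9); P-3−P-1 = (-95, -320, -0.1).
Solve a·Δx + b·Δy = Δh: det = (-135)·(-320) − (-95)·(-165) = 27525.
∂h/∂x = [(-0.9)·(-320) − (-0.1)·(-165)] / 27525 = +0.009864
∂h/∂y = [(-135)·(-0.1) − (-95)·(-0.9)] / 27525 = -0.002616
Flow direction (−∇h) has components (-0.009864 E, +0.002616 N).
Azimuth = atan2(E, N) = atan2(-0.009864, +0.002616) = 284.9° ≈ 285°.

285°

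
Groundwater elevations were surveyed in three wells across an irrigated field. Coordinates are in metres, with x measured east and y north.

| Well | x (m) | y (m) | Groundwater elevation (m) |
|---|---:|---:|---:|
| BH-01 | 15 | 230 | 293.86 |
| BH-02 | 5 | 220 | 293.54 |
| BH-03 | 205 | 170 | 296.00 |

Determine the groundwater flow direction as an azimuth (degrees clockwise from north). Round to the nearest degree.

With h = a·x + b·y + c and BH-01 as origin, the differences give:
  (-10)·a + (-10)·b = -0.32
  190·a + (-60)·b = +2.14
Eliminate b (×(-60) and ×(-10), subtract): 2500·a = 40.600 → a = ∂h/∂x = +0.01624
Back-substitute: b = ∂h/∂y = +0.01576.
Flow direction (−∇h) has components (-0.01624 E, -0.01576 N).
Azimuth = atan2(E, N) = atan2(-0.01624, -0.01576) = 225.9° ≈ 226°.

226°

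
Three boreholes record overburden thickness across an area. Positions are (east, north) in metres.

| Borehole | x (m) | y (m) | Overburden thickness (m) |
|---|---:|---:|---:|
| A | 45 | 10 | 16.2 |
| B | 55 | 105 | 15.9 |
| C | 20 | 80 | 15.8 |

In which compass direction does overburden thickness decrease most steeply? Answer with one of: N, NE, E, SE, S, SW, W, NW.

Taking A as reference: B−A = (10, 95, -0.3); C−A = (-25, 70, -0.4).
Determinant of the coordinate differences = 10·70 − (-25)·95 = 3075.
∂d/∂x = [(-0.3)·70 − (-0.4)·95] / 3075 = +0.005528
∂d/∂y = [10·(-0.4) − (-25)·(-0.3)] / 3075 = -0.003740
Steepest decrease is along −∇f = (-0.005528 E, +0.003740 N) → northwest.

NW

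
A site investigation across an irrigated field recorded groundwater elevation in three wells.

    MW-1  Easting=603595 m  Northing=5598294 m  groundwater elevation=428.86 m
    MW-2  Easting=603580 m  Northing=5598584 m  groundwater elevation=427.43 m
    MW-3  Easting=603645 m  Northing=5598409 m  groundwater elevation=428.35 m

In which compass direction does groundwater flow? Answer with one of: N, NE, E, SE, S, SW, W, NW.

N

Differences from MW-1: to MW-2 (Δx, Δy, Δh) = (-15, 290, -1.43); to MW-3 = (50, 115, -0.51).
Solve a·Δx + b·Δy = Δh: det = (-15)·115 − 50·290 = -16225.
∂h/∂x = [(-1.43)·115 − (-0.51)·290] / -16225 = +0.001020
∂h/∂y = [(-15)·(-0.51) − 50·(-1.43)] / -16225 = -0.004878
Flow = −∇h = (-0.001020 east, +0.004878 north), which points north.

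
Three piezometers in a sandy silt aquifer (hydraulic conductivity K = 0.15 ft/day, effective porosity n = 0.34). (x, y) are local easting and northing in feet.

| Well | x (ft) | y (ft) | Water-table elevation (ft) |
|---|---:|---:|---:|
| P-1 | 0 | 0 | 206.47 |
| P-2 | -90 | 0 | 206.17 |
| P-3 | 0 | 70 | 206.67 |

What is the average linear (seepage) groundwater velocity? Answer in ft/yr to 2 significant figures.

0.71 ft/yr

∂h/∂x = (206.17 − 206.47) / (-90 − 0) = +0.003333
∂h/∂y = (206.67 − 206.47) / (70 − 0) = +0.002857
|∇h| = √(0.003333² + 0.002857²) = 0.00439
Seepage velocity v = K·i/n = 0.15 × 0.00439 / 0.34 = 0.001937 ft/day = 0.7075 ft/yr.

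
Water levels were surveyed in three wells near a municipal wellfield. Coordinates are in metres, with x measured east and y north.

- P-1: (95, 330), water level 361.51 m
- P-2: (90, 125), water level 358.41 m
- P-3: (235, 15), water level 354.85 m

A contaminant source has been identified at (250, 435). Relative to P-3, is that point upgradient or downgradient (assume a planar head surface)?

upgradient

Taking P-1 as reference: P-2−P-1 = (-5, -205, -3.10); P-3−P-1 = (140, -315, -6.66).
Solve a·Δx + b·Δy = Δh: det = (-5)·(-315) − 140·(-205) = 30275.
∂h/∂x = [(-3.10)·(-315) − (-6.66)·(-205)] / 30275 = -0.01284
∂h/∂y = [(-5)·(-6.66) − 140·(-3.10)] / 30275 = +0.01544
Head at (250, 435) = 361.51 + (-0.01284)·(155) + (+0.01544)·(105) = 361.14 m.
That is higher than the 354.85 m at P-3, so the point is upgradient.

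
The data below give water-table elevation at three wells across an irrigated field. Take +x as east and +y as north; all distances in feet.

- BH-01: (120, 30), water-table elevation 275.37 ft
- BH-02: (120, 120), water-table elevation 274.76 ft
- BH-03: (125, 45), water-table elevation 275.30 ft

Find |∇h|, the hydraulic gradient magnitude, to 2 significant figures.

0.0093

With h = a·x + b·y + c and BH-01 as origin, the differences give:
  0·a + 90·b = -0.61
  5·a + 15·b = -0.07
Eliminate b (×15 and ×90, subtract): -450·a = -2.850 → a = ∂h/∂x = +0.006333
Back-substitute: b = ∂h/∂y = -0.006778.
|∇h| = √(0.006333² + -0.006778²) = 0.009276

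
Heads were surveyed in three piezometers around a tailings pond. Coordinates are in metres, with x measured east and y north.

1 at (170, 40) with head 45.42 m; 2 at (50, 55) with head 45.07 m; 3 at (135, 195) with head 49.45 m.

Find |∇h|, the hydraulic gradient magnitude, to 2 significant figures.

0.028

With h = a·x + b·y + c and 1 as origin, the differences give:
  (-120)·a + 15·b = -0.35
  (-35)·a + 155·b = +4.03
Eliminate b (×155 and ×15, subtract): -18075·a = -114.700 → a = ∂h/∂x = +0.006346
Back-substitute: b = ∂h/∂y = +0.02743.
|∇h| = √(0.006346² + 0.02743²) = 0.02815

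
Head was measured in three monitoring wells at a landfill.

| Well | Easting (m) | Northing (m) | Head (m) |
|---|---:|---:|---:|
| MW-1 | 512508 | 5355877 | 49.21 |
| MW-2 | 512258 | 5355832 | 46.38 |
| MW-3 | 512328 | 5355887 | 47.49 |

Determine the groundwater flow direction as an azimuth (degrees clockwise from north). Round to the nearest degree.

233°

Taking MW-1 as reference: MW-2−MW-1 = (-250, -45, -2.83); MW-3−MW-1 = (-180, 10, -1.72).
Solve a·Δx + b·Δy = Δh: det = (-250)·10 − (-180)·(-45) = -10600.
∂h/∂x = [(-2.83)·10 − (-1.72)·(-45)] / -10600 = +0.009972
∂h/∂y = [(-250)·(-1.72) − (-180)·(-2.83)] / -10600 = +0.007491
Flow direction (−∇h) has components (-0.009972 E, -0.007491 N).
Azimuth = atan2(E, N) = atan2(-0.009972, -0.007491) = 233.1° ≈ 233°.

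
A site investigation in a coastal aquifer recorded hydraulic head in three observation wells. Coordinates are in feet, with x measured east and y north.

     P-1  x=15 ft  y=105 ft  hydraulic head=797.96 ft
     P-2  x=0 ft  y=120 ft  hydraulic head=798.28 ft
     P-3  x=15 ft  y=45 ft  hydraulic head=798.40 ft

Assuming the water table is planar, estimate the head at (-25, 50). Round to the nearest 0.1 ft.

799.5 ft

Differences from P-1: to P-2 (Δx, Δy, Δh) = (-15, 15, +0.32); to P-3 = (0, -60, +0.44).
Determinant of the coordinate differences = (-15)·(-60) − 0·15 = 900.
∂h/∂x = [(+0.32)·(-60) − (+0.44)·15] / 900 = -0.02867
∂h/∂y = [(-15)·(+0.44) − 0·(+0.32)] / 900 = -0.007333
h(-25, 50) = 797.96 + (-0.02867)·(-40) + (-0.007333)·(-55) = 797.96 +1.147 +0.403 = 799.510 ft.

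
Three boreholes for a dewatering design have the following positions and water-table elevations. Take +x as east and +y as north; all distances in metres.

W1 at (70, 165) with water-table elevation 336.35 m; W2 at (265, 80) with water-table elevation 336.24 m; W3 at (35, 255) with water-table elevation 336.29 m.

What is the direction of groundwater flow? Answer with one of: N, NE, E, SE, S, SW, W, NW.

Three-point gradient (reference W1): Δ to W2 = (195, -85, -0.11), Δ to W3 = (-35, 90, -0.06).
∂h/∂x = -0.001029, ∂h/∂y = -0.001067 (det = 14575).
Flow = −∇h = (+0.001029 east, +0.001067 north), which points northeast.

NE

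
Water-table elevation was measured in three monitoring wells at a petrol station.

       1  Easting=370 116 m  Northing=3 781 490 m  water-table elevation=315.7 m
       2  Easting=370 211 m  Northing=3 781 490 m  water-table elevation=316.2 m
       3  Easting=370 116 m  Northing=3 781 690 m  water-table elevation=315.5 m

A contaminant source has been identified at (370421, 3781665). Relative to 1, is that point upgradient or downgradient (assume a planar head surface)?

upgradient

∂h/∂x = (316.2 − 315.7) / (370211 − 370116) = +0.005263
∂h/∂y = (315.5 − 315.7) / (3781690 − 3781490) = -0.0010000
Head at (370421, 3781665) = 315.7 + (+0.005263)·(305) + (-0.0010000)·(175) = 317.13 m.
That is higher than the 315.7 m at 1, so the point is upgradient.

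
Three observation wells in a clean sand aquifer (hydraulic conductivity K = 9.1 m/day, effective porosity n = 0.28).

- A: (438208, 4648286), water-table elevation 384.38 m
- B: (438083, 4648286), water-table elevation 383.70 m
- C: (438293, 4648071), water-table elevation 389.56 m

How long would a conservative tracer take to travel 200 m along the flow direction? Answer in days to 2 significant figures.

With h = a·x + b·y + c and A as origin, the differences give:
  (-125)·a + 0·b = -0.68
  85·a + (-215)·b = +5.18
Eliminate b (×(-215) and ×0, subtract): 26875·a = 146.200 → a = ∂h/∂x = +0.005440
Back-substitute: b = ∂h/∂y = -0.02194.
|∇h| = √(0.005440² + -0.02194²) = 0.0226
Seepage velocity v = K·i/n = 9.1 × 0.0226 / 0.28 = 0.7345 m/day.
t = 200 / 0.7345 = 272.3 days.

270 days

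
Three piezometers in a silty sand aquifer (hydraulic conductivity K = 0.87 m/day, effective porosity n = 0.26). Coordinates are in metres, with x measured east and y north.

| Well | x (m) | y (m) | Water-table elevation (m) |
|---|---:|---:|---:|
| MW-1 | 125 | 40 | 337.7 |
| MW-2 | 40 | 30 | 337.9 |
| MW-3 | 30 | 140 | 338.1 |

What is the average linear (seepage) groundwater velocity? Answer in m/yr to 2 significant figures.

With h = a·x + b·y + c and MW-1 as origin, the differences give:
  (-85)·a + (-10)·b = +0.2
  (-95)·a + 100·b = +0.4
Eliminate b (×100 and ×(-10), subtract): -9450·a = 24.00 → a = ∂h/∂x = -0.002540
Back-substitute: b = ∂h/∂y = +0.001587.
|∇h| = √(-0.002540² + 0.001587²) = 0.002995
Seepage velocity v = K·i/n = 0.87 × 0.002995 / 0.26 = 0.01002 m/day = 3.66 m/yr.

3.7 m/yr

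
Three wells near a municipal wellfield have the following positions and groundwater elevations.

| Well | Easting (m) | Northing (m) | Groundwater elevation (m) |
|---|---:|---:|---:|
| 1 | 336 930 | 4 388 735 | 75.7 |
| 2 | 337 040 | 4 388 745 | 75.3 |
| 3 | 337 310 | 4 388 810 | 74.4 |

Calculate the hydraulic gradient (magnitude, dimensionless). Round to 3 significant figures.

0.00432

Differences from 1: to 2 (Δx, Δy, Δh) = (110, 10, -0.4); to 3 = (380, 75, -1.3).
Determinant of the coordinate differences = 110·75 − 380·10 = 4450.
∂h/∂x = [(-0.4)·75 − (-1.3)·10] / 4450 = -0.003820
∂h/∂y = [110·(-1.3) − 380·(-0.4)] / 4450 = +0.002022
|∇h| = √(-0.003820² + 0.002022²) = 0.004322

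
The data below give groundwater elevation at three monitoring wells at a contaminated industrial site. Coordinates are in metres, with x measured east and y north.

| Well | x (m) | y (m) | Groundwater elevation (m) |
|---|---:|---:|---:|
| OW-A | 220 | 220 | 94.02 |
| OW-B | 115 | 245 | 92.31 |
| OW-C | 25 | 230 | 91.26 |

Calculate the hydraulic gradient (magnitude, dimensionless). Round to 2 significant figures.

0.018

With h = a·x + b·y + c and OW-A as origin, the differences give:
  (-105)·a + 25·b = -1.71
  (-195)·a + 10·b = -2.76
Eliminate b (×10 and ×25, subtract): 3825·a = 51.900 → a = ∂h/∂x = +0.01357
Back-substitute: b = ∂h/∂y = -0.01141.
|∇h| = √(0.01357² + -0.01141²) = 0.01773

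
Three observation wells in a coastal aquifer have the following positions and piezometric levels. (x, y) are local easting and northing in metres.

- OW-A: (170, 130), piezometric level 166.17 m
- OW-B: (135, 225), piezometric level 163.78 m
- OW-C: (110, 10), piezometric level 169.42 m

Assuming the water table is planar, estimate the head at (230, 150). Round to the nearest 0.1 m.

165.5 m

Three-point gradient (reference OW-A): Δ to OW-B = (-35, 95, -2.39), Δ to OW-C = (-60, -120, +3.25).
∂h/∂x = -0.002217, ∂h/∂y = -0.02597 (det = 9900).
h(230, 150) = 166.17 + (-0.002217)·(60) + (-0.02597)·(20) = 166.17 -0.133 -0.519 = 165.517 m.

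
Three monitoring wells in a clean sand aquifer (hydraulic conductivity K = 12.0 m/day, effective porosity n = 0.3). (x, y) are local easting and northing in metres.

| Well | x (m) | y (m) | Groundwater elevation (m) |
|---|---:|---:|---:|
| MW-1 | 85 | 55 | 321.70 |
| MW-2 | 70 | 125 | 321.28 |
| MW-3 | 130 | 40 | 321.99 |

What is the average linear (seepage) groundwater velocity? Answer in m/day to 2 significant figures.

0.28 m/day

Three-point gradient (reference MW-1): Δ to MW-2 = (-15, 70, -0.42), Δ to MW-3 = (45, -15, +0.29).
∂h/∂x = +0.004786, ∂h/∂y = -0.004974 (det = -2925).
|∇h| = √(0.004786² + -0.004974²) = 0.006903
Seepage velocity v = K·i/n = 12.0 × 0.006903 / 0.3 = 0.2761 m/day.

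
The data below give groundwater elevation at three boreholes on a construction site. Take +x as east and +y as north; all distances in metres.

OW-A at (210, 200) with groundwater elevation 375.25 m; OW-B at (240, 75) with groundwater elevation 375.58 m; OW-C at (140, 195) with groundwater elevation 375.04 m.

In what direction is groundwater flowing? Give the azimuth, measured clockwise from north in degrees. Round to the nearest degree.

301°

With h = a·x + b·y + c and OW-A as origin, the differences give:
  30·a + (-125)·b = +0.33
  (-70)·a + (-5)·b = -0.21
Eliminate b (×(-5) and ×(-125), subtract): -8900·a = -27.900 → a = ∂h/∂x = +0.003135
Back-substitute: b = ∂h/∂y = -0.001888.
Flow direction (−∇h) has components (-0.003135 E, +0.001888 N).
Azimuth = atan2(E, N) = atan2(-0.003135, +0.001888) = 301.1° ≈ 301°.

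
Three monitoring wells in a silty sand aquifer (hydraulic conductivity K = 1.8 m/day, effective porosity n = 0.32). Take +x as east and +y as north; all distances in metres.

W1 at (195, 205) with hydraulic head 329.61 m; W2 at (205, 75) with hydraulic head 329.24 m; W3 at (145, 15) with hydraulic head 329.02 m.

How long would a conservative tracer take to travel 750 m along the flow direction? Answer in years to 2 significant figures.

120 years

With h = a·x + b·y + c and W1 as origin, the differences give:
  10·a + (-130)·b = -0.37
  (-50)·a + (-190)·b = -0.59
Eliminate b (×(-190) and ×(-130), subtract): -8400·a = -6.400 → a = ∂h/∂x = +0.0007619
Back-substitute: b = ∂h/∂y = +0.002905.
|∇h| = √(0.0007619² + 0.002905²) = 0.003003
Seepage velocity v = K·i/n = 1.8 × 0.003003 / 0.32 = 0.01689 m/day.
t = 750 / 0.01689 = 4.44e+04 days = 122 years.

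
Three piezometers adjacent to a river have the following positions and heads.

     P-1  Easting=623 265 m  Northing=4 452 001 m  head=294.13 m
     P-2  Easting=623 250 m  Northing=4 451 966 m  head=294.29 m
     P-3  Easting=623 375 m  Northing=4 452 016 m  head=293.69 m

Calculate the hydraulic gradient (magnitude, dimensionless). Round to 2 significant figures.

0.0047

With h = a·x + b·y + c and P-1 as origin, the differences give:
  (-15)·a + (-35)·b = +0.16
  110·a + 15·b = -0.44
Eliminate b (×15 and ×(-35), subtract): 3625·a = -13.000 → a = ∂h/∂x = -0.003586
Back-substitute: b = ∂h/∂y = -0.003034.
|∇h| = √(-0.003586² + -0.003034²) = 0.004697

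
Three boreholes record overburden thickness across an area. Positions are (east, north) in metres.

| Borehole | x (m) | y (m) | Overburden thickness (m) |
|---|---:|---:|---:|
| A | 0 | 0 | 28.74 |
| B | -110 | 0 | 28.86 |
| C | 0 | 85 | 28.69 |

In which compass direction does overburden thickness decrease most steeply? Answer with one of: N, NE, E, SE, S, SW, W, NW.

∂d/∂x = (28.86 − 28.74) / (-110 − 0) = -0.001091
∂d/∂y = (28.69 − 28.74) / (85 − 0) = -0.0005882
Steepest decrease is along −∇f = (+0.001091 E, +0.0005882 N) → northeast.

NE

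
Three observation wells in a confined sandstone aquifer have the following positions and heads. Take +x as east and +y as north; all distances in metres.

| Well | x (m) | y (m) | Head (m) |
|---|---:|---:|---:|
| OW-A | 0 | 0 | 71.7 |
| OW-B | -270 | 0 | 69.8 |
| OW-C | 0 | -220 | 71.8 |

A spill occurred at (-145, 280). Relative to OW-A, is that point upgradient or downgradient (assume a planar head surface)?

downgradient

∂h/∂x = (69.8 − 71.7) / (-270 − 0) = +0.007037
∂h/∂y = (71.8 − 71.7) / (-220 − 0) = -0.0004545
Head at (-145, 280) = 71.7 + (+0.007037)·(-145) + (-0.0004545)·(280) = 70.55 m.
That is lower than the 71.7 m at OW-A, so the point is downgradient.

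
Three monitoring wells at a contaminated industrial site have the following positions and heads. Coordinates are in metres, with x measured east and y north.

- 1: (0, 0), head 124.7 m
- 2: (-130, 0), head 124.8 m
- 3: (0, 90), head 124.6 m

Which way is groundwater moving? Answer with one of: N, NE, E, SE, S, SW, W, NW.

NE

∂h/∂x = (124.8 − 124.7) / (-130 − 0) = -0.0007692
∂h/∂y = (124.6 − 124.7) / (90 − 0) = -0.001111
Flow = −∇h = (+0.0007692 east, +0.001111 north), which points northeast.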